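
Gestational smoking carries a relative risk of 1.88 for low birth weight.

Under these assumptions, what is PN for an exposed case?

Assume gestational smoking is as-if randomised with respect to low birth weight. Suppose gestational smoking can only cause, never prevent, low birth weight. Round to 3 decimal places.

PN ≈ 0.468

Under exogeneity and monotonicity, PN = (RR − 1) / RR = 1 − 1/RR.
PN = (1.88 − 1) / 1.88 = 0.88 / 1.88 ≈ 0.4681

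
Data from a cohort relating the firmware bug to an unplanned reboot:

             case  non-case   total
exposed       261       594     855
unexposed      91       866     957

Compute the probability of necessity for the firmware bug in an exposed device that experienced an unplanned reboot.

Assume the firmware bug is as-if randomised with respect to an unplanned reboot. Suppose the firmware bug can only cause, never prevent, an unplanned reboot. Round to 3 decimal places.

p₁ = P(outcome | exposed) = 261/855 = 0.30526
p₀ = P(outcome | unexposed) = 91/957 = 0.095089
Under exogeneity and monotonicity, PN = (p₁ − p₀)/p₁.
PN = (0.30526 − 0.095089) / 0.30526 ≈ 0.6885

PN ≈ 0.689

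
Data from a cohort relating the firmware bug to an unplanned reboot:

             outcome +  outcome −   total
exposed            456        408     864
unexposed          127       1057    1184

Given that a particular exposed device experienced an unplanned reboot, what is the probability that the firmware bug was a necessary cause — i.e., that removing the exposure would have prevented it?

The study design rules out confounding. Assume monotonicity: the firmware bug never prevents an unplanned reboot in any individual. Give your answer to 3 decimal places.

PN ≈ 0.797

p₁ = P(outcome | exposed) = 456/864 = 0.52778
p₀ = P(outcome | unexposed) = 127/1184 = 0.10726
Under exogeneity and monotonicity, PN = (p₁ − p₀)/p₁.
PN = (0.52778 − 0.10726) / 0.52778 ≈ 0.7968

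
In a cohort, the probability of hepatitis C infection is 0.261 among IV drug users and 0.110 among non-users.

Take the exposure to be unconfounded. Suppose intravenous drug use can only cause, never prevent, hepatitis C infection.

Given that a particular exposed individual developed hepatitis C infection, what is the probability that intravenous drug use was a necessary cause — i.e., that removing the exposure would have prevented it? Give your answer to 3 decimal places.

Let p₁ = 0.261, p₀ = 0.11.
Under exogeneity and monotonicity, PN = (p₁ − p₀) / p₁.
PN = (0.261 − 0.11) / 0.261 = 0.151 / 0.261 ≈ 0.5785

PN ≈ 0.579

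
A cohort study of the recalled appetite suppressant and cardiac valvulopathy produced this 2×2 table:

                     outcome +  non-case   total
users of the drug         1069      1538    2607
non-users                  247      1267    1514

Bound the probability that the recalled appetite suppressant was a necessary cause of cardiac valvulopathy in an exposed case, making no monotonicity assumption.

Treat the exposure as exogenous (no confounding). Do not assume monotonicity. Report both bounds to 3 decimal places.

0.602 ≤ PN ≤ 1.000

p₁ = P(outcome | exposed) = 1069/2607 = 0.41005
p₀ = P(outcome | unexposed) = 247/1514 = 0.16314
Under exogeneity alone the bounds on PN are max{0,(p₁−p₀)/p₁} ≤ PN ≤ min{1,(1−p₀)/p₁}.
  lower = (p₁ − p₀)/p₁ = 0.24691 / 0.41005 ≈ 0.6021
  upper = min{1, (1 − p₀)/p₁} = 0.83686 / 0.41005 ≈ 2.0409 → capped at 1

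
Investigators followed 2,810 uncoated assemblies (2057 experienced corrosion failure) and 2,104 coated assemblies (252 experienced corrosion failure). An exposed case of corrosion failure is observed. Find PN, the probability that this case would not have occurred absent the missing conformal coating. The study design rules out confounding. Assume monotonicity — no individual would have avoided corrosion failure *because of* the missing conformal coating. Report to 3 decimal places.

PN ≈ 0.836

p₁ = P(outcome | exposed) = 2057/2810 = 0.73203
p₀ = P(outcome | unexposed) = 252/2104 = 0.11977
Under exogeneity and monotonicity, PN = (p₁ − p₀) / p₁.
PN = (0.73203 − 0.11977) / 0.73203 = 0.61226 / 0.73203 ≈ 0.8364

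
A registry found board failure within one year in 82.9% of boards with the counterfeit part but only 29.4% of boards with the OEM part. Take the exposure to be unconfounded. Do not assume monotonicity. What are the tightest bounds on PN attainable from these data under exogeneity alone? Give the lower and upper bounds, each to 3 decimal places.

0.645 ≤ PN ≤ 0.852

p₁ = 0.829, p₀ = 0.294.
Under exogeneity alone the bounds on PN are max{0,(p₁−p₀)/p₁} ≤ PN ≤ min{1,(1−p₀)/p₁}.
  lower = (p₁ − p₀)/p₁ = 0.535 / 0.829 ≈ 0.6454
  upper = min{1, (1 − p₀)/p₁} = 0.706 / 0.829 ≈ 0.8516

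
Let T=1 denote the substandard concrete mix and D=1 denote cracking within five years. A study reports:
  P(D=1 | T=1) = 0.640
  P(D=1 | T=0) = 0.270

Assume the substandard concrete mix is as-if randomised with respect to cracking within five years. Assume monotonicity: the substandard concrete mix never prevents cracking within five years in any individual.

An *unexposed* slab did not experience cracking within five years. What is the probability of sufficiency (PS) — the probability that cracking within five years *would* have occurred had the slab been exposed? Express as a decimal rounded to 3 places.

Let p₁ = 0.64, p₀ = 0.27.
Under exogeneity and monotonicity, PS = (p₁ − p₀) / (1 − p₀).
PS = (0.64 − 0.27) / (1 − 0.27) = 0.37 / 0.73 ≈ 0.5068

PS ≈ 0.507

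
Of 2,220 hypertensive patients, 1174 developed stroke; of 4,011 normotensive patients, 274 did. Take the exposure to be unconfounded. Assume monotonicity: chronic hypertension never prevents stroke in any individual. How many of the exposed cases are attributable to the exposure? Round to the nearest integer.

p₁ = P(outcome | exposed) = 1174/2220 = 0.52883
p₀ = P(outcome | unexposed) = 274/4011 = 0.068312
PN = (p₁ − p₀)/p₁ = (0.52883 − 0.068312) / 0.52883 ≈ 0.87082.
Attributable cases ≈ PN × (exposed cases) = 0.87082 × 1174 ≈ 1022.35.

about 1022 cases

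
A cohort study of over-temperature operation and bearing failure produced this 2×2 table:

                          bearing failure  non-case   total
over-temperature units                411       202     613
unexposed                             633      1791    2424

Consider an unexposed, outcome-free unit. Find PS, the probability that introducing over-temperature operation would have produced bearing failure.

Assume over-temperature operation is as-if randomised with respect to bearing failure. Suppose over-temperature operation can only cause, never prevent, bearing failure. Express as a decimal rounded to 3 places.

PS ≈ 0.554

p₁ = P(outcome | exposed) = 411/613 = 0.67047
p₀ = P(outcome | unexposed) = 633/2424 = 0.26114
Under exogeneity and monotonicity, PS = (p₁ − p₀) / (1 − p₀).
PS = (0.67047 − 0.26114) / (1 − 0.26114) = 0.40933 / 0.73886 ≈ 0.5540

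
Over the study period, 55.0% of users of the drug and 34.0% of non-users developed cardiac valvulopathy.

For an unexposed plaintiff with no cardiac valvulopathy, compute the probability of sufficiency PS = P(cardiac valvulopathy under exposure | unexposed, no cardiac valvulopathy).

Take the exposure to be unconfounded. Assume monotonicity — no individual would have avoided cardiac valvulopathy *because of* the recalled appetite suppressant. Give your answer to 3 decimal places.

PS ≈ 0.318

p₁ = 0.55, p₀ = 0.34.
Under exogeneity and monotonicity, PS = (p₁ − p₀) / (1 − p₀).
PS = (0.55 − 0.34) / (1 − 0.34) = 0.21 / 0.66 ≈ 0.3182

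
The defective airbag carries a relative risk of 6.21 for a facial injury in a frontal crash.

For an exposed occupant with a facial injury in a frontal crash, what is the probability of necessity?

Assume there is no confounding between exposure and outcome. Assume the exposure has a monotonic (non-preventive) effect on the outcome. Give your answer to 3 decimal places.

PN ≈ 0.839

Under exogeneity and monotonicity, PN = (RR − 1) / RR = 1 − 1/RR.
PN = (6.21 − 1) / 6.21 = 5.21 / 6.21 ≈ 0.8390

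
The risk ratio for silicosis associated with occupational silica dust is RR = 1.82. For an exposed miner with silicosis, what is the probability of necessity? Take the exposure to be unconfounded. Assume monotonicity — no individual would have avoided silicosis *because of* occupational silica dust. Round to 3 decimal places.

Under exogeneity and monotonicity, PN = (RR − 1) / RR = 1 − 1/RR.
PN = (1.82 − 1) / 1.82 = 0.82 / 1.82 ≈ 0.4505

PN ≈ 0.451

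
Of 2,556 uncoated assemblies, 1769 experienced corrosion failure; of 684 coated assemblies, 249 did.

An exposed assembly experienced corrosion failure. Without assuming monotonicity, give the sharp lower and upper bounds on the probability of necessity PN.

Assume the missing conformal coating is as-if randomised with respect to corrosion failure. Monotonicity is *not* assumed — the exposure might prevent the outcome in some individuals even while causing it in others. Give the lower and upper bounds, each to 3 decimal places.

0.474 ≤ PN ≤ 0.919

p₁ = P(outcome | exposed) = 1769/2556 = 0.6921
p₀ = P(outcome | unexposed) = 249/684 = 0.36404
Under exogeneity alone the bounds on PN are max{0,(p₁−p₀)/p₁} ≤ PN ≤ min{1,(1−p₀)/p₁}.
  lower = (p₁ − p₀)/p₁ = 0.32806 / 0.6921 ≈ 0.4740
  upper = min{1, (1 − p₀)/p₁} = 0.63596 / 0.6921 ≈ 0.9189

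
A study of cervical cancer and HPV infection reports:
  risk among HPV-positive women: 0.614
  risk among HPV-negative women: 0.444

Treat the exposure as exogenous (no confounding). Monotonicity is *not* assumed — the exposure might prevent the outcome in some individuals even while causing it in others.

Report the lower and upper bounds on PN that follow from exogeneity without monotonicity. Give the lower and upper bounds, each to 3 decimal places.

0.277 ≤ PN ≤ 0.906

Let p₁ = 0.614, p₀ = 0.444.
Under exogeneity alone the bounds on PN are max{0,(p₁−p₀)/p₁} ≤ PN ≤ min{1,(1−p₀)/p₁}.
  lower = (p₁ − p₀)/p₁ = 0.17 / 0.614 ≈ 0.2769
  upper = min{1, (1 − p₀)/p₁} = 0.556 / 0.614 ≈ 0.9055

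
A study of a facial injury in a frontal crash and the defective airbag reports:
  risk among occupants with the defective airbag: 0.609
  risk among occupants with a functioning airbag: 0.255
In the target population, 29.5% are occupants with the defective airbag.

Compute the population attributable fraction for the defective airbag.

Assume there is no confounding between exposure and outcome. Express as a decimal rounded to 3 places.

PAF ≈ 0.291

Let p₁ = 0.609, p₀ = 0.255.
Overall risk P(Y=1) = π·p₁ + (1−π)·p₀ = 0.295×0.609 + 0.705×0.255 = 0.35943.
Under exogeneity, PAF = [P(Y=1) − p₀] / P(Y=1).
PAF = (0.35943 − 0.255) / 0.35943 ≈ 0.2905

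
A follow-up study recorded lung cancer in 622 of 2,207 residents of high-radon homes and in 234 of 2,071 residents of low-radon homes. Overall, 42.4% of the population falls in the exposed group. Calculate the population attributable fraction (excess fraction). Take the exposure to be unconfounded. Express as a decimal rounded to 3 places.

PAF ≈ 0.388

p₁ = P(outcome | exposed) = 622/2207 = 0.28183
p₀ = P(outcome | unexposed) = 234/2071 = 0.11299
Overall risk P(Y=1) = π·p₁ + (1−π)·p₀ = 0.424×0.28183 + 0.576×0.11299 = 0.18458.
Under exogeneity, PAF = [P(Y=1) − p₀] / P(Y=1).
PAF = (0.18458 − 0.11299) / 0.18458 ≈ 0.3879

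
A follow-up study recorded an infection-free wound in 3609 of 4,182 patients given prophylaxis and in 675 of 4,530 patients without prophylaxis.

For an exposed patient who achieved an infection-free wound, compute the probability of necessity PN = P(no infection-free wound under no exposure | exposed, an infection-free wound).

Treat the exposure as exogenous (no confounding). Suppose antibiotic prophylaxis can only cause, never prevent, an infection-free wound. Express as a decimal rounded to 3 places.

PN ≈ 0.827

p₁ = P(outcome | exposed) = 3609/4182 = 0.86298
p₀ = P(outcome | unexposed) = 675/4530 = 0.14901
Under exogeneity and monotonicity, PN = (p₁ − p₀) / p₁.
PN = (0.86298 − 0.14901) / 0.86298 = 0.71398 / 0.86298 ≈ 0.8273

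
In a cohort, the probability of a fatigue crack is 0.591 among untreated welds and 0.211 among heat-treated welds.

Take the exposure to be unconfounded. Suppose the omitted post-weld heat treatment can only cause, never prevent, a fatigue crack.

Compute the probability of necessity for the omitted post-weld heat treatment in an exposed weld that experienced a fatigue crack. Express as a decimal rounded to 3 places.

Let p₁ = 0.591, p₀ = 0.211.
Under exogeneity and monotonicity, PN = (p₁ − p₀) / p₁.
PN = (0.591 − 0.211) / 0.591 = 0.38 / 0.591 ≈ 0.6430

PN ≈ 0.643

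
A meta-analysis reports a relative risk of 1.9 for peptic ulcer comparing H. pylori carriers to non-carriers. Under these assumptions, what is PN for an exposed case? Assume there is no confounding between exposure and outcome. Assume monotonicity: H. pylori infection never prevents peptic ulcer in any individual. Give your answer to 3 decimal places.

Under exogeneity and monotonicity, PN = (RR − 1) / RR = 1 − 1/RR.
PN = (1.9 − 1) / 1.9 = 0.9 / 1.9 ≈ 0.4737

PN ≈ 0.474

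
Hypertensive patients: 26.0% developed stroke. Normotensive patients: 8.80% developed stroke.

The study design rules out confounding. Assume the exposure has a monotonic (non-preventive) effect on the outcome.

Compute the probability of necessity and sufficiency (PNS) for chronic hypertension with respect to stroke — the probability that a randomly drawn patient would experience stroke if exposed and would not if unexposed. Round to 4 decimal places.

PNS ≈ 0.1720

p₁ = 0.26, p₀ = 0.088.
Under exogeneity and monotonicity, PNS = p₁ − p₀.
PNS = 0.26 − 0.088 = 0.172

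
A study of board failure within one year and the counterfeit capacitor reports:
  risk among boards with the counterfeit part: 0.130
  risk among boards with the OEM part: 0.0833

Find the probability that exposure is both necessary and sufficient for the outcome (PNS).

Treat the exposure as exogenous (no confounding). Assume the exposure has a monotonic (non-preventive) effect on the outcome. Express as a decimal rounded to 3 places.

PNS ≈ 0.047

Let p₁ = 0.13, p₀ = 0.0833.
Under exogeneity and monotonicity, PNS = p₁ − p₀.
PNS = 0.13 − 0.0833 = 0.0467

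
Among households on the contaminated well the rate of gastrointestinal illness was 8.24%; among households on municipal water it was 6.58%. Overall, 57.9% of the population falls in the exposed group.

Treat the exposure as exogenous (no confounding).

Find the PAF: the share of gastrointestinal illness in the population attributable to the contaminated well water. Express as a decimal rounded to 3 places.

p₁ = 0.0824, p₀ = 0.0658.
Overall risk P(Y=1) = π·p₁ + (1−π)·p₀ = 0.579×0.0824 + 0.421×0.0658 = 0.075411.
Under exogeneity, PAF = [P(Y=1) − p₀] / P(Y=1).
PAF = (0.075411 − 0.0658) / 0.075411 ≈ 0.1275

PAF ≈ 0.127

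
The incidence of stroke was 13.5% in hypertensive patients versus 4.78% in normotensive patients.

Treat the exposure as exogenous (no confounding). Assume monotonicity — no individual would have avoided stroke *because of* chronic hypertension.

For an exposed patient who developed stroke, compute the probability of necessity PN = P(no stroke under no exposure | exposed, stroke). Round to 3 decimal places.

p₁ = 0.135, p₀ = 0.0478.
Under exogeneity and monotonicity, PN = (p₁ − p₀) / p₁.
PN = (0.135 − 0.0478) / 0.135 = 0.0872 / 0.135 ≈ 0.6459

PN ≈ 0.646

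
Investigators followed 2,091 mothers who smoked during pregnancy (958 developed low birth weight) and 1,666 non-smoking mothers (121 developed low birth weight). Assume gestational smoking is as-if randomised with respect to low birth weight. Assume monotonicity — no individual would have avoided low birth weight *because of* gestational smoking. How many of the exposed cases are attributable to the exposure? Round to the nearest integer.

about 806 cases

p₁ = P(outcome | exposed) = 958/2091 = 0.45815
p₀ = P(outcome | unexposed) = 121/1666 = 0.072629
PN = (p₁ − p₀)/p₁ = (0.45815 − 0.072629) / 0.45815 ≈ 0.84147.
Attributable cases ≈ PN × (exposed cases) = 0.84147 × 958 ≈ 806.13.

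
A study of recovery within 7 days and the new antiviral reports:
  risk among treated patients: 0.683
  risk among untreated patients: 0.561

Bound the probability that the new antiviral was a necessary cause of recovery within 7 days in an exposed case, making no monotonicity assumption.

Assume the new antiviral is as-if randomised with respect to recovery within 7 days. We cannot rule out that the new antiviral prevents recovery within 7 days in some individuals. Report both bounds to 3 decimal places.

0.179 ≤ PN ≤ 0.643

Let p₁ = 0.683, p₀ = 0.561.
Under exogeneity alone the bounds on PN are max{0,(p₁−p₀)/p₁} ≤ PN ≤ min{1,(1−p₀)/p₁}.
  lower = (p₁ − p₀)/p₁ = 0.122 / 0.683 ≈ 0.1786
  upper = min{1, (1 − p₀)/p₁} = 0.439 / 0.683 ≈ 0.6428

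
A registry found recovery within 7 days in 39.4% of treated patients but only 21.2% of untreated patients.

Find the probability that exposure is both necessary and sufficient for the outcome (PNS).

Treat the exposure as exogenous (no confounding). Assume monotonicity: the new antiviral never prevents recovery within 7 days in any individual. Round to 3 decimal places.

p₁ = 0.394, p₀ = 0.212.
Under exogeneity and monotonicity, PNS = p₁ − p₀.
PNS = 0.394 − 0.212 = 0.182

PNS ≈ 0.182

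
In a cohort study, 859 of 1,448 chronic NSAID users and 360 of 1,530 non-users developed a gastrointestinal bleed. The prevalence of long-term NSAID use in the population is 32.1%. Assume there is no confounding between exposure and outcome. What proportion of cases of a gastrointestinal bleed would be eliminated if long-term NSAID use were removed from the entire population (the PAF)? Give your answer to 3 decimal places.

p₁ = P(outcome | exposed) = 859/1448 = 0.59323
p₀ = P(outcome | unexposed) = 360/1530 = 0.23529
Overall risk P(Y=1) = π·p₁ + (1−π)·p₀ = 0.321×0.59323 + 0.679×0.23529 = 0.35019.
Under exogeneity, PAF = [P(Y=1) − p₀] / P(Y=1).
PAF = (0.35019 − 0.23529) / 0.35019 ≈ 0.3281

PAF ≈ 0.328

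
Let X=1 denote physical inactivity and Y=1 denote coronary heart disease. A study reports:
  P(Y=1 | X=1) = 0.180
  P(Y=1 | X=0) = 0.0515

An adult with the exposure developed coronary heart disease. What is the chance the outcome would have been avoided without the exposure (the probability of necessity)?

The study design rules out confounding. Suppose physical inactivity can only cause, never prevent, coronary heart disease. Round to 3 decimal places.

Let p₁ = 0.18, p₀ = 0.0515.
Under exogeneity and monotonicity, PN = (p₁ − p₀) / p₁.
PN = (0.18 − 0.0515) / 0.18 = 0.1285 / 0.18 ≈ 0.7139

PN ≈ 0.714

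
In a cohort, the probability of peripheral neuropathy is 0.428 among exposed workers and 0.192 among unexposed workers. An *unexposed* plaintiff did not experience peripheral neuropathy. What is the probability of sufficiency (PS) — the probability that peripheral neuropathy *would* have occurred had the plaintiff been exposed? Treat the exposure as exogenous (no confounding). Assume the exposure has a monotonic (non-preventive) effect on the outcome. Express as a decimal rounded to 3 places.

PS ≈ 0.292

Let p₁ = 0.428, p₀ = 0.192.
Under exogeneity and monotonicity, PS = (p₁ − p₀) / (1 − p₀).
PS = (0.428 − 0.192) / (1 − 0.192) = 0.236 / 0.808 ≈ 0.2921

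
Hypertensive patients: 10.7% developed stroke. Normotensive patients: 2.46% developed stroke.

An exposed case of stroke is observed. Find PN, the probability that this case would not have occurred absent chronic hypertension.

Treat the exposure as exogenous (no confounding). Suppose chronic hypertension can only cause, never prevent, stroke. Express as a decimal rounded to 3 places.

p₁ = 0.107, p₀ = 0.0246.
Under exogeneity and monotonicity, PN = (p₁ − p₀) / p₁.
PN = (0.107 − 0.0246) / 0.107 = 0.0824 / 0.107 ≈ 0.7701

PN ≈ 0.770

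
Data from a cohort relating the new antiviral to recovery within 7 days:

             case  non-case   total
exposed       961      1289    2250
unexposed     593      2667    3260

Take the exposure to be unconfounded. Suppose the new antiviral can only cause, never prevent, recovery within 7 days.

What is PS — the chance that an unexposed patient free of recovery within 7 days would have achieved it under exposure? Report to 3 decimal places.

PS ≈ 0.300

p₁ = P(outcome | exposed) = 961/2250 = 0.42711
p₀ = P(outcome | unexposed) = 593/3260 = 0.1819
Under exogeneity and monotonicity, PS = (p₁ − p₀)/(1 − p₀).
PS = (0.42711 − 0.1819) / 0.8181 ≈ 0.2997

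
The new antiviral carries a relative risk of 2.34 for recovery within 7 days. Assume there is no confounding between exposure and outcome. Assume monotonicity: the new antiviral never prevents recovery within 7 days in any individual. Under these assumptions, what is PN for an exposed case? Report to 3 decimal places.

PN ≈ 0.573

Under exogeneity and monotonicity, PN = (RR − 1) / RR = 1 − 1/RR.
PN = (2.34 − 1) / 2.34 = 1.34 / 2.34 ≈ 0.5726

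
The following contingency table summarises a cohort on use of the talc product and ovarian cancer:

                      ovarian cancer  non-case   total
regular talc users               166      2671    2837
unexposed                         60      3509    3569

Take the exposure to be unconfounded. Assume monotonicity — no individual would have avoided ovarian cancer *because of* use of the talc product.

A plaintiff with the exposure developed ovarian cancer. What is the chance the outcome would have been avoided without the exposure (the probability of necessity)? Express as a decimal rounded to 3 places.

PN ≈ 0.713

p₁ = P(outcome | exposed) = 166/2837 = 0.058513
p₀ = P(outcome | unexposed) = 60/3569 = 0.016811
Under exogeneity and monotonicity, PN = (p₁ − p₀)/p₁.
PN = (0.058513 − 0.016811) / 0.058513 ≈ 0.7127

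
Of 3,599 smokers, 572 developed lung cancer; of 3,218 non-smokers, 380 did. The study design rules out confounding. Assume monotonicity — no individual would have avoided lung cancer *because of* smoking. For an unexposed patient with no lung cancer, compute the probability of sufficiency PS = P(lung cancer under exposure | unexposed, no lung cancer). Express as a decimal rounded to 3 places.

PS ≈ 0.046

p₁ = P(outcome | exposed) = 572/3599 = 0.15893
p₀ = P(outcome | unexposed) = 380/3218 = 0.11809
Under exogeneity and monotonicity, PS = (p₁ − p₀) / (1 − p₀).
PS = (0.15893 − 0.11809) / (1 − 0.11809) = 0.040847 / 0.88191 ≈ 0.0463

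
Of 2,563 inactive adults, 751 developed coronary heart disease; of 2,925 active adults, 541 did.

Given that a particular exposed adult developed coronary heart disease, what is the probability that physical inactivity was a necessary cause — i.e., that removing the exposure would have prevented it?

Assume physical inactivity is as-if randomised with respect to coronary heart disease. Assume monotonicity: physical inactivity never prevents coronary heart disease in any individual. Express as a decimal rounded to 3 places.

PN ≈ 0.369

p₁ = P(outcome | exposed) = 751/2563 = 0.29302
p₀ = P(outcome | unexposed) = 541/2925 = 0.18496
Under exogeneity and monotonicity, PN = (p₁ − p₀) / p₁.
PN = (0.29302 − 0.18496) / 0.29302 = 0.10806 / 0.29302 ≈ 0.3688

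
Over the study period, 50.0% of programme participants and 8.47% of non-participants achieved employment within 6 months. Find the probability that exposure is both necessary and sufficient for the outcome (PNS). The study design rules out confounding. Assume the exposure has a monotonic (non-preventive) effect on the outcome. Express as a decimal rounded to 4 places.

p₁ = 0.5, p₀ = 0.0847.
Under exogeneity and monotonicity, PNS = p₁ − p₀.
PNS = 0.5 − 0.0847 = 0.4153

PNS ≈ 0.4153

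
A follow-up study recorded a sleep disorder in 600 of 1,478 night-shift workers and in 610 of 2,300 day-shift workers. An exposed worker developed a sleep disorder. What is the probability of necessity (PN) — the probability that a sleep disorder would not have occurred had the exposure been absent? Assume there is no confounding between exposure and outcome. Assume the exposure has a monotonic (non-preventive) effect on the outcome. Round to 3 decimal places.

p₁ = P(outcome | exposed) = 600/1478 = 0.40595
p₀ = P(outcome | unexposed) = 610/2300 = 0.26522
Under exogeneity and monotonicity, PN = (p₁ − p₀) / p₁.
PN = (0.40595 − 0.26522) / 0.40595 = 0.14074 / 0.40595 ≈ 0.3467

PN ≈ 0.347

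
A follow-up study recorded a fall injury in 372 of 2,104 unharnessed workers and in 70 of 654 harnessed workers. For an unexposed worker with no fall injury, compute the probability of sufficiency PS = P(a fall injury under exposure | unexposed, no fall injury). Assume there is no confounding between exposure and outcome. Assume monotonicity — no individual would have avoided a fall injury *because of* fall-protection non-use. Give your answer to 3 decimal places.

PS ≈ 0.078

p₁ = P(outcome | exposed) = 372/2104 = 0.17681
p₀ = P(outcome | unexposed) = 70/654 = 0.10703
Under exogeneity and monotonicity, PS = (p₁ − p₀) / (1 − p₀).
PS = (0.17681 − 0.10703) / (1 − 0.10703) = 0.069772 / 0.89297 ≈ 0.0781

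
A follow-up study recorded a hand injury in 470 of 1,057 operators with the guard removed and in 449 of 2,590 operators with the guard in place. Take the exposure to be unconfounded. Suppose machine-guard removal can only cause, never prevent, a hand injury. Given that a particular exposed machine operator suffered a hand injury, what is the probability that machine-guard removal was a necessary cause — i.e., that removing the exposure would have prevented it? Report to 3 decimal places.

p₁ = P(outcome | exposed) = 470/1057 = 0.44465
p₀ = P(outcome | unexposed) = 449/2590 = 0.17336
Under exogeneity and monotonicity, PN = (p₁ − p₀) / p₁.
PN = (0.44465 − 0.17336) / 0.44465 = 0.2713 / 0.44465 ≈ 0.6101

PN ≈ 0.610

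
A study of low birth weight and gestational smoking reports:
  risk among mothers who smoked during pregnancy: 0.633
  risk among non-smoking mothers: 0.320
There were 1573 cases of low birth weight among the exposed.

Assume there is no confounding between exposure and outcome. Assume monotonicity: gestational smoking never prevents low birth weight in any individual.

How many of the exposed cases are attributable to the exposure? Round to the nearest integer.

Let p₁ = 0.633, p₀ = 0.32.
PN = (p₁ − p₀)/p₁ = (0.633 − 0.32) / 0.633 ≈ 0.49447.
Attributable cases ≈ PN × (exposed cases) = 0.49447 × 1573 ≈ 777.80.

about 778 cases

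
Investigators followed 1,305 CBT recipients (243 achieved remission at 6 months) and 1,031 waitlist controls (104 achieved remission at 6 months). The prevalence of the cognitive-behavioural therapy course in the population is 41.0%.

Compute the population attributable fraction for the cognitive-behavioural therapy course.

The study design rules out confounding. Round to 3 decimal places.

PAF ≈ 0.258

p₁ = P(outcome | exposed) = 243/1305 = 0.18621
p₀ = P(outcome | unexposed) = 104/1031 = 0.10087
Overall risk P(Y=1) = π·p₁ + (1−π)·p₀ = 0.41×0.18621 + 0.59×0.10087 = 0.13586.
Under exogeneity, PAF = [P(Y=1) − p₀] / P(Y=1).
PAF = (0.13586 − 0.10087) / 0.13586 ≈ 0.2575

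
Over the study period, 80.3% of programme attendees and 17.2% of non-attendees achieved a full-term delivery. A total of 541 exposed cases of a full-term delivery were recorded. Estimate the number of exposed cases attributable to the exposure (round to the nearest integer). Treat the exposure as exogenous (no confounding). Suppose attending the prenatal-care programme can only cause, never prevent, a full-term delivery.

about 425 cases

p₁ = 0.803, p₀ = 0.172.
PN = (p₁ − p₀)/p₁ = (0.803 − 0.172) / 0.803 ≈ 0.78580.
Attributable cases ≈ PN × (exposed cases) = 0.78580 × 541 ≈ 425.12.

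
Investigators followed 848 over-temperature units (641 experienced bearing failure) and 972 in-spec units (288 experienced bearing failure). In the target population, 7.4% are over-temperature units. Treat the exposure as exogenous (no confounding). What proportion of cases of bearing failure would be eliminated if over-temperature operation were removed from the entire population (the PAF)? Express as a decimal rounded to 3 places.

p₁ = P(outcome | exposed) = 641/848 = 0.7559
p₀ = P(outcome | unexposed) = 288/972 = 0.2963
Overall risk P(Y=1) = π·p₁ + (1−π)·p₀ = 0.074×0.7559 + 0.926×0.2963 = 0.33031.
Under exogeneity, PAF = [P(Y=1) − p₀] / P(Y=1).
PAF = (0.33031 − 0.2963) / 0.33031 ≈ 0.1030

PAF ≈ 0.103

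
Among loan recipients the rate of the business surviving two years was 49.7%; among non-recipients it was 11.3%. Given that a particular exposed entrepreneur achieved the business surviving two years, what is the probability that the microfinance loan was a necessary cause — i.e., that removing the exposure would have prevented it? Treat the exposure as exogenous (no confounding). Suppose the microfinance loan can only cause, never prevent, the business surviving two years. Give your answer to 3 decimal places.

PN ≈ 0.773

p₁ = 0.497, p₀ = 0.113.
Under exogeneity and monotonicity, PN = (p₁ − p₀) / p₁.
PN = (0.497 − 0.113) / 0.497 = 0.384 / 0.497 ≈ 0.7726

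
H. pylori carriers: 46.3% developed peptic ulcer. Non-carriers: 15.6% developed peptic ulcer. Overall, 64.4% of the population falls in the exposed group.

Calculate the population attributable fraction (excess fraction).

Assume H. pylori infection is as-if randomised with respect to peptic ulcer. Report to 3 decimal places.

p₁ = 0.463, p₀ = 0.156.
Overall risk P(Y=1) = π·p₁ + (1−π)·p₀ = 0.644×0.463 + 0.356×0.156 = 0.35371.
Under exogeneity, PAF = [P(Y=1) − p₀] / P(Y=1).
PAF = (0.35371 − 0.156) / 0.35371 ≈ 0.5590

PAF ≈ 0.559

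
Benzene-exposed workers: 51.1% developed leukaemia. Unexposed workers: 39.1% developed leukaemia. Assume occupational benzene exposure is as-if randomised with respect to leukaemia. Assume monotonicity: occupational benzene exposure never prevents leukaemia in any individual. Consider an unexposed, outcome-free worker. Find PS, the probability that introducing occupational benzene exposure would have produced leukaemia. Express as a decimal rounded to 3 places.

p₁ = 0.511, p₀ = 0.391.
Under exogeneity and monotonicity, PS = (p₁ − p₀) / (1 − p₀).
PS = (0.511 − 0.391) / (1 − 0.391) = 0.12 / 0.609 ≈ 0.1970

PS ≈ 0.197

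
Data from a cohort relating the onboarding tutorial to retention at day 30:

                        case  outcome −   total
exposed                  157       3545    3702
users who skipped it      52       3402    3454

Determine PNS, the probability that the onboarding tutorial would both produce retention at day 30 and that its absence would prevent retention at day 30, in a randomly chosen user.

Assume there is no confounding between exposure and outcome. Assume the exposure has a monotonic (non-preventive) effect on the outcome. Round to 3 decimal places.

p₁ = P(outcome | exposed) = 157/3702 = 0.04241
p₀ = P(outcome | unexposed) = 52/3454 = 0.015055
Under exogeneity and monotonicity, PNS = p₁ − p₀.
PNS = 0.04241 − 0.015055 = 0.027354

PNS ≈ 0.027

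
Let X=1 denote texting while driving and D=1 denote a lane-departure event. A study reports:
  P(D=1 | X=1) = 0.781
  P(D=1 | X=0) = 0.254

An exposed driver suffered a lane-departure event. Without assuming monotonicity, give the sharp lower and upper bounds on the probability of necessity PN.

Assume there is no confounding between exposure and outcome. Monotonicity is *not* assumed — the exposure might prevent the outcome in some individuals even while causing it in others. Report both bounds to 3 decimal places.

Let p₁ = 0.781, p₀ = 0.254.
Under exogeneity alone the bounds on PN are max{0,(p₁−p₀)/p₁} ≤ PN ≤ min{1,(1−p₀)/p₁}.
  lower = (p₁ − p₀)/p₁ = 0.527 / 0.781 ≈ 0.6748
  upper = min{1, (1 − p₀)/p₁} = 0.746 / 0.781 ≈ 0.9552

0.675 ≤ PN ≤ 0.955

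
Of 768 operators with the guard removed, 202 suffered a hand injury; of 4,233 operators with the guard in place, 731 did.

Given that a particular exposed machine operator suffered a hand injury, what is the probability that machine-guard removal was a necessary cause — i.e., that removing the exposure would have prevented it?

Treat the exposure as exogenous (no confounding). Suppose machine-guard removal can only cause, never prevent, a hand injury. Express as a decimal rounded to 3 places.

p₁ = P(outcome | exposed) = 202/768 = 0.26302
p₀ = P(outcome | unexposed) = 731/4233 = 0.17269
Under exogeneity and monotonicity, PN = (p₁ − p₀) / p₁.
PN = (0.26302 − 0.17269) / 0.26302 = 0.09033 / 0.26302 ≈ 0.3434

PN ≈ 0.343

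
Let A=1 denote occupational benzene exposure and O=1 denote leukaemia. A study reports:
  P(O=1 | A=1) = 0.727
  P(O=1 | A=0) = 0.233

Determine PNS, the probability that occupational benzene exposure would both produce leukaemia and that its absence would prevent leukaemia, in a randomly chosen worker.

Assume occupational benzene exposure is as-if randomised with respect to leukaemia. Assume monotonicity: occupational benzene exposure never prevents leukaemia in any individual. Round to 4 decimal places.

Let p₁ = 0.727, p₀ = 0.233.
Under exogeneity and monotonicity, PNS = p₁ − p₀.
PNS = 0.727 − 0.233 = 0.494

PNS ≈ 0.4940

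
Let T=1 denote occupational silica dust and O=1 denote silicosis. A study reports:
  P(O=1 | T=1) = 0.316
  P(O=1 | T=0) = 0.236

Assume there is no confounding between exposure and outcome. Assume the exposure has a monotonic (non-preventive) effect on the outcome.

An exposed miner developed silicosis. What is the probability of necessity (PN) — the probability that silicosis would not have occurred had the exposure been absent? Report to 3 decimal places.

PN ≈ 0.253

Let p₁ = 0.316, p₀ = 0.236.
Under exogeneity and monotonicity, PN = (p₁ − p₀) / p₁.
PN = (0.316 − 0.236) / 0.316 = 0.08 / 0.316 ≈ 0.2532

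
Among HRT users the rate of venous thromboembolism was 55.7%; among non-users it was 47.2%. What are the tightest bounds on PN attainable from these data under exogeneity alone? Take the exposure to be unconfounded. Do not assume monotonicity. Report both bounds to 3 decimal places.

p₁ = 0.557, p₀ = 0.472.
Under exogeneity alone the bounds on PN are max{0,(p₁−p₀)/p₁} ≤ PN ≤ min{1,(1−p₀)/p₁}.
  lower = (p₁ − p₀)/p₁ = 0.085 / 0.557 ≈ 0.1526
  upper = min{1, (1 − p₀)/p₁} = 0.528 / 0.557 ≈ 0.9479

0.153 ≤ PN ≤ 0.948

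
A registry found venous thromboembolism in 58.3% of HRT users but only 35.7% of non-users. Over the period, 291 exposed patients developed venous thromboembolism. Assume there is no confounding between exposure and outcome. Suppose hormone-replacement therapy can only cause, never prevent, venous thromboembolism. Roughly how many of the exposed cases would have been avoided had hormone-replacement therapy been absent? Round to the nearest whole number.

p₁ = 0.583, p₀ = 0.357.
PN = (p₁ − p₀)/p₁ = (0.583 − 0.357) / 0.583 ≈ 0.38765.
Attributable cases ≈ PN × (exposed cases) = 0.38765 × 291 ≈ 112.81.

about 113 cases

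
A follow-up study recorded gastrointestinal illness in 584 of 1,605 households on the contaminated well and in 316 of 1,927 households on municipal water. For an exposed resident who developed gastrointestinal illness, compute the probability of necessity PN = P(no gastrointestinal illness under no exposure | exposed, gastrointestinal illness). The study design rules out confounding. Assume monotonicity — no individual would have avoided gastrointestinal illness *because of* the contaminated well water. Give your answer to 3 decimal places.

PN ≈ 0.549

p₁ = P(outcome | exposed) = 584/1605 = 0.36386
p₀ = P(outcome | unexposed) = 316/1927 = 0.16399
Under exogeneity and monotonicity, PN = (p₁ − p₀) / p₁.
PN = (0.36386 − 0.16399) / 0.36386 = 0.19988 / 0.36386 ≈ 0.5493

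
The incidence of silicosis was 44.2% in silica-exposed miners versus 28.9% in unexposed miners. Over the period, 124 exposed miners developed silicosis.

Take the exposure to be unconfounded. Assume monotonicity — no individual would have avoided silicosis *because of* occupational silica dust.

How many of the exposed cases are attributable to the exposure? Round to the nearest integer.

p₁ = 0.442, p₀ = 0.289.
PN = (p₁ − p₀)/p₁ = (0.442 − 0.289) / 0.442 ≈ 0.34615.
Attributable cases ≈ PN × (exposed cases) = 0.34615 × 124 ≈ 42.92.

about 43 cases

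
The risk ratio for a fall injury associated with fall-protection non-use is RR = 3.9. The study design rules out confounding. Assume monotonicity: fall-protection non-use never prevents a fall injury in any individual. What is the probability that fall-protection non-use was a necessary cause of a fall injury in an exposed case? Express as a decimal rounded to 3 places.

Under exogeneity and monotonicity, PN = (RR − 1) / RR = 1 − 1/RR.
PN = (3.9 − 1) / 3.9 = 2.9 / 3.9 ≈ 0.7436

PN ≈ 0.744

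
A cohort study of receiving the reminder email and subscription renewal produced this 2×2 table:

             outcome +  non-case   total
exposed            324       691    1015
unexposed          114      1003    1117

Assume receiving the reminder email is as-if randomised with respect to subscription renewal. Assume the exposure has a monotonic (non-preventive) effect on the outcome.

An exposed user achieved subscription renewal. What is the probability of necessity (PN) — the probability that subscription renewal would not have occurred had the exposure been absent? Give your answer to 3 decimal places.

PN ≈ 0.680

p₁ = P(outcome | exposed) = 324/1015 = 0.31921
p₀ = P(outcome | unexposed) = 114/1117 = 0.10206
Under exogeneity and monotonicity, PN = (p₁ − p₀)/p₁.
PN = (0.31921 − 0.10206) / 0.31921 ≈ 0.6803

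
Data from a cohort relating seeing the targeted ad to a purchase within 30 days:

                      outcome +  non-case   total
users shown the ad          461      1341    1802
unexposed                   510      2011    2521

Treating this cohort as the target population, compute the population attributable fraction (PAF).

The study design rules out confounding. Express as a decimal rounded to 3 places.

PAF ≈ 0.099

p₁ = P(outcome | exposed) = 461/1802 = 0.25583
p₀ = P(outcome | unexposed) = 510/2521 = 0.2023
Exposure prevalence π = 1802/4323 = 0.41684; overall risk P(Y=1) = 0.22461.
Under exogeneity, PAF = [P(Y=1) − p₀]/P(Y=1).
PAF = (0.22461 − 0.2023) / 0.22461 ≈ 0.0993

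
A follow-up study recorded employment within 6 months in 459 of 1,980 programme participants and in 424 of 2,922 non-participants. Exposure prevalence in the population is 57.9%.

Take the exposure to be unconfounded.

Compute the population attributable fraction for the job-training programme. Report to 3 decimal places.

p₁ = P(outcome | exposed) = 459/1980 = 0.23182
p₀ = P(outcome | unexposed) = 424/2922 = 0.14511
Overall risk P(Y=1) = π·p₁ + (1−π)·p₀ = 0.579×0.23182 + 0.421×0.14511 = 0.19531.
Under exogeneity, PAF = [P(Y=1) − p₀] / P(Y=1).
PAF = (0.19531 − 0.14511) / 0.19531 ≈ 0.2571

PAF ≈ 0.257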